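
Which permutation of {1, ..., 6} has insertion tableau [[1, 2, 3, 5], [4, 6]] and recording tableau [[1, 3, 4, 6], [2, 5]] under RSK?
4 1 2 6 3 5

Reverse the RSK construction: for i from n down to 1, find the cell of Q containing i, remove the entry at that cell from P, and reverse-bump it up through P; the value ejected from row 1 is w(i).

Step i=6: Q has 6 at row 1, column 4; remove that cell from P, ejecting 5. So w(6) = 5. P is now [[1, 2, 3], [4, 6]].
Step i=5: Q has 5 at row 2, column 2; remove 6 from row 2 of P and reverse-bump: 6 enters row 1 and ejects 3. So w(5) = 3. P is now [[1, 2, 6], [4]].
Step i=4: Q has 4 at row 1, column 3; remove that cell from P, ejecting 6. So w(4) = 6. P is now [[1, 2], [4]].
Step i=3: Q has 3 at row 1, column 2; remove that cell from P, ejecting 2. So w(3) = 2. P is now [[1], [4]].
Step i=2: Q has 2 at row 2, column 1; remove 4 from row 2 of P and reverse-bump: 4 enters row 1 and ejects 1. So w(2) = 1. P is now [[4]].
Step i=1: Q has 1 at row 1, column 1; remove that cell from P, ejecting 4. So w(1) = 4. P is now [].

So w = 4 1 2 6 3 5.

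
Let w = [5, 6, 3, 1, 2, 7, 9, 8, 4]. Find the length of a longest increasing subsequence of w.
4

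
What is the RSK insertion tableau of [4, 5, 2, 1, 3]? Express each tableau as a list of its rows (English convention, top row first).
Insert 4: appended to row 1. P = [[4]].
Insert 5: appended to row 1. P = [[4, 5]].
Insert 2: 2 bumps 4 from row 1; 4 starts row 2. P = [[2, 5], [4]].
Insert 1: 1 bumps 2 from row 1; 2 bumps 4 from row 2; 4 starts row 3. P = [[1, 5], [2], [4]].
Insert 3: 3 bumps 5 from row 1; 5 appends to row 2. P = [[1, 3], [2, 5], [4]].

So P = [[1, 3], [2, 5], [4]].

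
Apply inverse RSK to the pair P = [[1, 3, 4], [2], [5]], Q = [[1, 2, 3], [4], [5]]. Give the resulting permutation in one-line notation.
Reverse the RSK construction: for i from n down to 1, find the cell of Q containing i, remove the entry at that cell from P, and reverse-bump it up through P; the value ejected from row 1 is w(i).

Step i=5: Q has 5 at row 3, column 1; remove 5 from row 3 of P and reverse-bump: 5 enters row 2 and ejects 2; 2 enters row 1 and ejects 1. So w(5) = 1. P is now [[2, 3, 4], [5]].
Step i=4: Q has 4 at row 2, column 1; remove 5 from row 2 of P and reverse-bump: 5 enters row 1 and ejects 4. So w(4) = 4. P is now [[2, 3, 5]].
Step i=3: Q has 3 at row 1, column 3; remove that cell from P, ejecting 5. So w(3) = 5. P is now [[2, 3]].
Step i=2: Q has 2 at row 1, column 2; remove that cell from P, ejecting 3. So w(2) = 3. P is now [[2]].
Step i=1: Q has 1 at row 1, column 1; remove that cell from P, ejecting 2. So w(1) = 2. P is now [].

So w = 2 3 5 4 1.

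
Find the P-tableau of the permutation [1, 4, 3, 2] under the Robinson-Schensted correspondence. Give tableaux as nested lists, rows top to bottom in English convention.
After inserting 1: P = [[1]].
After inserting 4: P = [[1, 4]].
After inserting 3: P = [[1, 3], [4]].
After inserting 2: P = [[1, 2], [3], [4]].

So P = [[1, 2], [3], [4]].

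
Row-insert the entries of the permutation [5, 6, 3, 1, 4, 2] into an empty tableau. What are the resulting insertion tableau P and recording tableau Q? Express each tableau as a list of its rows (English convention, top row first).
Insert each entry of the permutation into P by Schensted row insertion, recording in Q the position of each new cell.

After inserting 5: P = [[5]].
After inserting 6: P = [[5, 6]].
After inserting 3: P = [[3, 6], [5]].
After inserting 1: P = [[1, 6], [3], [5]].
After inserting 4: P = [[1, 4], [3, 6], [5]].
After inserting 2: P = [[1, 2], [3, 4], [5, 6]].

So P = [[1, 2], [3, 4], [5, 6]], Q = [[1, 2], [3, 5], [4, 6]].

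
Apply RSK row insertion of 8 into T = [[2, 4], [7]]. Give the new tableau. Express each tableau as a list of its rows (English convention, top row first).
[[2, 4, 8], [7]]

8 is larger than every entry of row 1, so it is appended to row 1. The new tableau is [[2, 4, 8], [7]].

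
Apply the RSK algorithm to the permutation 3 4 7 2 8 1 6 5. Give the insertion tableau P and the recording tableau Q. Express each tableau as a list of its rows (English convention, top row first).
Insert each entry of the permutation into P by Schensted row insertion, recording in Q the position of each new cell.

Insert 3: appended to row 1. P = [[3]].
Insert 4: appended to row 1. P = [[3, 4]].
Insert 7: appended to row 1. P = [[3, 4, 7]].
Insert 2: 2 bumps 3 from row 1; 3 starts row 2. P = [[2, 4, 7], [3]].
Insert 8: appended to row 1. P = [[2, 4, 7, 8], [3]].
Insert 1: 1 bumps 2 from row 1; 2 bumps 3 from row 2; 3 starts row 3. P = [[1, 4, 7, 8], [2], [3]].
Insert 6: 6 bumps 7 from row 1; 7 appends to row 2. P = [[1, 4, 6, 8], [2, 7], [3]].
Insert 5: 5 bumps 6 from row 1; 6 bumps 7 from row 2; 7 appends to row 3. P = [[1, 4, 5, 8], [2, 6], [3, 7]].

So P = [[1, 4, 5, 8], [2, 6], [3, 7]], Q = [[1, 2, 3, 5], [4, 7], [6, 8]].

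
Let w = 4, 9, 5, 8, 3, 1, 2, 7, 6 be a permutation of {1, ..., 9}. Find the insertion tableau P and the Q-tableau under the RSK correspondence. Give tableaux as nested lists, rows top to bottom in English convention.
Insert each entry of the permutation into P by Schensted row insertion, recording in Q the position of each new cell.

Insert 4: appended to row 1. P = [[4]].
Insert 9: appended to row 1. P = [[4, 9]].
Insert 5: 5 bumps 9 from row 1; 9 starts row 2. P = [[4, 5], [9]].
Insert 8: appended to row 1. P = [[4, 5, 8], [9]].
Insert 3: 3 bumps 4 from row 1; 4 bumps 9 from row 2; 9 starts row 3. P = [[3, 5, 8], [4], [9]].
Insert 1: 1 bumps 3 from row 1; 3 bumps 4 from row 2; 4 bumps 9 from row 3; 9 starts row 4. P = [[1, 5, 8], [3], [4], [9]].
Insert 2: 2 bumps 5 from row 1; 5 appends to row 2. P = [[1, 2, 8], [3, 5], [4], [9]].
Insert 7: 7 bumps 8 from row 1; 8 appends to row 2. P = [[1, 2, 7], [3, 5, 8], [4], [9]].
Insert 6: 6 bumps 7 from row 1; 7 bumps 8 from row 2; 8 appends to row 3. P = [[1, 2, 6], [3, 5, 7], [4, 8], [9]].

So P = [[1, 2, 6], [3, 5, 7], [4, 8], [9]], Q = [[1, 2, 4], [3, 7, 8], [5, 9], [6]].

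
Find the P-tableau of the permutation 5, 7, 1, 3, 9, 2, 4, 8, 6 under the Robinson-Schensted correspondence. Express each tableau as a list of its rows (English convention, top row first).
Insert 5: appended to row 1. P = [[5]].
Insert 7: appended to row 1. P = [[5, 7]].
Insert 1: 1 bumps 5 from row 1; 5 starts row 2. P = [[1, 7], [5]].
Insert 3: 3 bumps 7 from row 1; 7 appends to row 2. P = [[1, 3], [5, 7]].
Insert 9: appended to row 1. P = [[1, 3, 9], [5, 7]].
Insert 2: 2 bumps 3 from row 1; 3 bumps 5 from row 2; 5 starts row 3. P = [[1, 2, 9], [3, 7], [5]].
Insert 4: 4 bumps 9 from row 1; 9 appends to row 2. P = [[1, 2, 4], [3, 7, 9], [5]].
Insert 8: appended to row 1. P = [[1, 2, 4, 8], [3, 7, 9], [5]].
Insert 6: 6 bumps 8 from row 1; 8 bumps 9 from row 2; 9 appends to row 3. P = [[1, 2, 4, 6], [3, 7, 8], [5, 9]].

So P = [[1, 2, 4, 6], [3, 7, 8], [5, 9]].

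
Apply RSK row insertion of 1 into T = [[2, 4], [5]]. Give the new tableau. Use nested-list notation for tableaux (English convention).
In row 1, 1 replaces 2 (the leftmost entry greater than 1); 2 is bumped to row 2. In row 2, 2 replaces 5 (the leftmost entry greater than 2); 5 is bumped to row 3. 5 starts a new row 3. The new tableau is [[1, 4], [2], [5]].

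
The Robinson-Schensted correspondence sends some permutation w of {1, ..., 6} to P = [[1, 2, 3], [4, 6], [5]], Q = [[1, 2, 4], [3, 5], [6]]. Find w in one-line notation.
1 5 2 6 4 3

Reverse the RSK construction: for i from n down to 1, find the cell of Q containing i, remove the entry at that cell from P, and reverse-bump it up through P; the value ejected from row 1 is w(i).

Step i=6: Q has 6 at row 3, column 1; remove 5 from row 3 of P and reverse-bump: 5 enters row 2 and ejects 4; 4 enters row 1 and ejects 3. So w(6) = 3. P is now [[1, 2, 4], [5, 6]].
Step i=5: Q has 5 at row 2, column 2; remove 6 from row 2 of P and reverse-bump: 6 enters row 1 and ejects 4. So w(5) = 4. P is now [[1, 2, 6], [5]].
Step i=4: Q has 4 at row 1, column 3; remove that cell from P, ejecting 6. So w(4) = 6. P is now [[1, 2], [5]].
Step i=3: Q has 3 at row 2, column 1; remove 5 from row 2 of P and reverse-bump: 5 enters row 1 and ejects 2. So w(3) = 2. P is now [[1, 5]].
Step i=2: Q has 2 at row 1, column 2; remove that cell from P, ejecting 5. So w(2) = 5. P is now [[1]].
Step i=1: Q has 1 at row 1, column 1; remove that cell from P, ejecting 1. So w(1) = 1. P is now [].

So w = 1 5 2 6 4 3.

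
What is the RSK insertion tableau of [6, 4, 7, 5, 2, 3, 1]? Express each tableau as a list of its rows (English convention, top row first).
P = [[1, 3], [2, 5], [4, 7], [6]]

Insert 6: appended to row 1. P = [[6]].
Insert 4: 4 bumps 6 from row 1; 6 starts row 2. P = [[4], [6]].
Insert 7: appended to row 1. P = [[4, 7], [6]].
Insert 5: 5 bumps 7 from row 1; 7 appends to row 2. P = [[4, 5], [6, 7]].
Insert 2: 2 bumps 4 from row 1; 4 bumps 6 from row 2; 6 starts row 3. P = [[2, 5], [4, 7], [6]].
Insert 3: 3 bumps 5 from row 1; 5 bumps 7 from row 2; 7 appends to row 3. P = [[2, 3], [4, 5], [6, 7]].
Insert 1: 1 bumps 2 from row 1; 2 bumps 4 from row 2; 4 bumps 6 from row 3; 6 starts row 4. P = [[1, 3], [2, 5], [4, 7], [6]].

So P = [[1, 3], [2, 5], [4, 7], [6]].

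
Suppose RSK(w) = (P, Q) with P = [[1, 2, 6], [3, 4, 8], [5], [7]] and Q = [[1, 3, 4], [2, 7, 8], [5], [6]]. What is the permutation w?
Reverse the RSK construction: for i from n down to 1, find the cell of Q containing i, remove the entry at that cell from P, and reverse-bump it up through P; the value ejected from row 1 is w(i).

Step i=8: Q has 8 at row 2, column 3; remove 8 from row 2 of P and reverse-bump: 8 enters row 1 and ejects 6. So w(8) = 6. P is now [[1, 2, 8], [3, 4], [5], [7]].
Step i=7: Q has 7 at row 2, column 2; remove 4 from row 2 of P and reverse-bump: 4 enters row 1 and ejects 2. So w(7) = 2. P is now [[1, 4, 8], [3], [5], [7]].
Step i=6: Q has 6 at row 4, column 1; remove 7 from row 4 of P and reverse-bump: 7 enters row 3 and ejects 5; 5 enters row 2 and ejects 3; 3 enters row 1 and ejects 1. So w(6) = 1. P is now [[3, 4, 8], [5], [7]].
Step i=5: Q has 5 at row 3, column 1; remove 7 from row 3 of P and reverse-bump: 7 enters row 2 and ejects 5; 5 enters row 1 and ejects 4. So w(5) = 4. P is now [[3, 5, 8], [7]].
Step i=4: Q has 4 at row 1, column 3; remove that cell from P, ejecting 8. So w(4) = 8. P is now [[3, 5], [7]].
Step i=3: Q has 3 at row 1, column 2; remove that cell from P, ejecting 5. So w(3) = 5. P is now [[3], [7]].
Step i=2: Q has 2 at row 2, column 1; remove 7 from row 2 of P and reverse-bump: 7 enters row 1 and ejects 3. So w(2) = 3. P is now [[7]].
Step i=1: Q has 1 at row 1, column 1; remove that cell from P, ejecting 7. So w(1) = 7. P is now [].

So w = 7 3 5 8 4 1 2 6.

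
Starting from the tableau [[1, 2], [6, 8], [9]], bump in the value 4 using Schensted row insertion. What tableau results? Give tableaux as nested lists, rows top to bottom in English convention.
4 is larger than every entry of row 1, so it is appended to row 1. The new tableau is [[1, 2, 4], [6, 8], [9]].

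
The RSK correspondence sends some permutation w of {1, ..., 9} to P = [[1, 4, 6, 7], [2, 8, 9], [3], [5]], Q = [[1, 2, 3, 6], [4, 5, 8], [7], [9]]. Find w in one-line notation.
3 5 8 4 6 9 2 7 1

Reverse the RSK construction: for i from n down to 1, find the cell of Q containing i, remove the entry at that cell from P, and reverse-bump it up through P; the value ejected from row 1 is w(i).

Step i=9: Q has 9 at row 4, column 1; remove 5 from row 4 of P and reverse-bump: 5 enters row 3 and ejects 3; 3 enters row 2 and ejects 2; 2 enters row 1 and ejects 1. So w(9) = 1. P is now [[2, 4, 6, 7], [3, 8, 9], [5]].
Step i=8: Q has 8 at row 2, column 3; remove 9 from row 2 of P and reverse-bump: 9 enters row 1 and ejects 7. So w(8) = 7. P is now [[2, 4, 6, 9], [3, 8], [5]].
Step i=7: Q has 7 at row 3, column 1; remove 5 from row 3 of P and reverse-bump: 5 enters row 2 and ejects 3; 3 enters row 1 and ejects 2. So w(7) = 2. P is now [[3, 4, 6, 9], [5, 8]].
Step i=6: Q has 6 at row 1, column 4; remove that cell from P, ejecting 9. So w(6) = 9. P is now [[3, 4, 6], [5, 8]].
Step i=5: Q has 5 at row 2, column 2; remove 8 from row 2 of P and reverse-bump: 8 enters row 1 and ejects 6. So w(5) = 6. P is now [[3, 4, 8], [5]].
Step i=4: Q has 4 at row 2, column 1; remove 5 from row 2 of P and reverse-bump: 5 enters row 1 and ejects 4. So w(4) = 4. P is now [[3, 5, 8]].
Step i=3: Q has 3 at row 1, column 3; remove that cell from P, ejecting 8. So w(3) = 8. P is now [[3, 5]].
Step i=2: Q has 2 at row 1, column 2; remove that cell from P, ejecting 5. So w(2) = 5. P is now [[3]].
Step i=1: Q has 1 at row 1, column 1; remove that cell from P, ejecting 3. So w(1) = 3. P is now [].

So w = 3 5 8 4 6 9 2 7 1.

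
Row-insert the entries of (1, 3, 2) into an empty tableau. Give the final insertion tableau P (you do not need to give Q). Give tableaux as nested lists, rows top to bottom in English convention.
Insert 1: appended to row 1. P = [[1]].
Insert 3: appended to row 1. P = [[1, 3]].
Insert 2: 2 bumps 3 from row 1; 3 starts row 2. P = [[1, 2], [3]].

So P = [[1, 2], [3]].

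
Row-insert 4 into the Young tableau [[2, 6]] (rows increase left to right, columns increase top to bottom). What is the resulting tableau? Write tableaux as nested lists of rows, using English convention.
[[2, 4], [6]]

In row 1, 4 replaces 6 (the leftmost entry greater than 4); 6 is bumped to row 2. 6 starts a new row 2. The new tableau is [[2, 4], [6]].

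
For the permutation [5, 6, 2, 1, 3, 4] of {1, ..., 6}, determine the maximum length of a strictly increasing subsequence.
3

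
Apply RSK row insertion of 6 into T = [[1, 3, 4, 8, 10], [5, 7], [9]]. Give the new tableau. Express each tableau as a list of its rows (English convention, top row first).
[[1, 3, 4, 6, 10], [5, 7, 8], [9]]

In row 1, 6 replaces 8 (the leftmost entry greater than 6); 8 is bumped to row 2. 8 is appended to row 2. The new tableau is [[1, 3, 4, 6, 10], [5, 7, 8], [9]].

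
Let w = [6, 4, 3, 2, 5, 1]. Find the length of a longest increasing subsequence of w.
2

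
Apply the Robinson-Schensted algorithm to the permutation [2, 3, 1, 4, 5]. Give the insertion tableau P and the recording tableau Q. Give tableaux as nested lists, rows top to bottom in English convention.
Insert each entry of the permutation into P by Schensted row insertion, recording in Q the position of each new cell.

Insert 2: appended to row 1. P = [[2]].
Insert 3: appended to row 1. P = [[2, 3]].
Insert 1: 1 bumps 2 from row 1; 2 starts row 2. P = [[1, 3], [2]].
Insert 4: appended to row 1. P = [[1, 3, 4], [2]].
Insert 5: appended to row 1. P = [[1, 3, 4, 5], [2]].

So P = [[1, 3, 4, 5], [2]], Q = [[1, 2, 4, 5], [3]].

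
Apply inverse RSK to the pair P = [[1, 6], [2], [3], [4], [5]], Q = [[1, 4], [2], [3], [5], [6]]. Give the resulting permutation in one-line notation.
5 4 3 6 2 1

Reverse the RSK construction: for i from n down to 1, find the cell of Q containing i, remove the entry at that cell from P, and reverse-bump it up through P; the value ejected from row 1 is w(i).

Step i=6: Q has 6 at row 5, column 1; remove 5 from row 5 of P and reverse-bump: 5 enters row 4 and ejects 4; 4 enters row 3 and ejects 3; 3 enters row 2 and ejects 2; 2 enters row 1 and ejects 1. So w(6) = 1. P is now [[2, 6], [3], [4], [5]].
Step i=5: Q has 5 at row 4, column 1; remove 5 from row 4 of P and reverse-bump: 5 enters row 3 and ejects 4; 4 enters row 2 and ejects 3; 3 enters row 1 and ejects 2. So w(5) = 2. P is now [[3, 6], [4], [5]].
Step i=4: Q has 4 at row 1, column 2; remove that cell from P, ejecting 6. So w(4) = 6. P is now [[3], [4], [5]].
Step i=3: Q has 3 at row 3, column 1; remove 5 from row 3 of P and reverse-bump: 5 enters row 2 and ejects 4; 4 enters row 1 and ejects 3. So w(3) = 3. P is now [[4], [5]].
Step i=2: Q has 2 at row 2, column 1; remove 5 from row 2 of P and reverse-bump: 5 enters row 1 and ejects 4. So w(2) = 4. P is now [[5]].
Step i=1: Q has 1 at row 1, column 1; remove that cell from P, ejecting 5. So w(1) = 5. P is now [].

So w = 5 4 3 6 2 1.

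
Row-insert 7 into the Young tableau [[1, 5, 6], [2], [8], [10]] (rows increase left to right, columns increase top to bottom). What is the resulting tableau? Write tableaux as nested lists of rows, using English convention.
7 is larger than every entry of row 1, so it is appended to row 1. The new tableau is [[1, 5, 6, 7], [2], [8], [10]].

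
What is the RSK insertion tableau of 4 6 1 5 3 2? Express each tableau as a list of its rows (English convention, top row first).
P = [[1, 2], [3, 5], [4], [6]]

After inserting 4: P = [[4]].
After inserting 6: P = [[4, 6]].
After inserting 1: P = [[1, 6], [4]].
After inserting 5: P = [[1, 5], [4, 6]].
After inserting 3: P = [[1, 3], [4, 5], [6]].
After inserting 2: P = [[1, 2], [3, 5], [4], [6]].

So P = [[1, 2], [3, 5], [4], [6]].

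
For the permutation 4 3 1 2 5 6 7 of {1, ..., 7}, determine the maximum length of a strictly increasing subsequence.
5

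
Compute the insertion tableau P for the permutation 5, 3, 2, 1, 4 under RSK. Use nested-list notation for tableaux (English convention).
Insert 5: appended to row 1. P = [[5]].
Insert 3: 3 bumps 5 from row 1; 5 starts row 2. P = [[3], [5]].
Insert 2: 2 bumps 3 from row 1; 3 bumps 5 from row 2; 5 starts row 3. P = [[2], [3], [5]].
Insert 1: 1 bumps 2 from row 1; 2 bumps 3 from row 2; 3 bumps 5 from row 3; 5 starts row 4. P = [[1], [2], [3], [5]].
Insert 4: appended to row 1. P = [[1, 4], [2], [3], [5]].

So P = [[1, 4], [2], [3], [5]].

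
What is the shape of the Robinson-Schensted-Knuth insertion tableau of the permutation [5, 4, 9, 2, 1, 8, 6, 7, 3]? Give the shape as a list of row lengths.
[3, 2, 2, 2]

Row-insert each entry into an empty tableau.

After inserting 5: P = [[5]].
After inserting 4: P = [[4], [5]].
After inserting 9: P = [[4, 9], [5]].
After inserting 2: P = [[2, 9], [4], [5]].
After inserting 1: P = [[1, 9], [2], [4], [5]].
After inserting 8: P = [[1, 8], [2, 9], [4], [5]].
After inserting 6: P = [[1, 6], [2, 8], [4, 9], [5]].
After inserting 7: P = [[1, 6, 7], [2, 8], [4, 9], [5]].
After inserting 3: P = [[1, 3, 7], [2, 6], [4, 8], [5, 9]].

The final insertion tableau P = [[1, 3, 7], [2, 6], [4, 8], [5, 9]] has shape [3, 2, 2, 2].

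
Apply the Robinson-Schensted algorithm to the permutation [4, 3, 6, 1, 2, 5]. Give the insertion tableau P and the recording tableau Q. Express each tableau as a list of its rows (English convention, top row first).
P = [[1, 2, 5], [3, 6], [4]], Q = [[1, 3, 6], [2, 5], [4]]

Insert each entry of the permutation into P by Schensted row insertion, recording in Q the position of each new cell.

Insert 4: appended to row 1. P = [[4]], Q = [[1]].
Insert 3: 3 bumps 4 from row 1; 4 starts row 2. P = [[3], [4]], Q = [[1], [2]].
Insert 6: appended to row 1. P = [[3, 6], [4]], Q = [[1, 3], [2]].
Insert 1: 1 bumps 3 from row 1; 3 bumps 4 from row 2; 4 starts row 3. P = [[1, 6], [3], [4]], Q = [[1, 3], [2], [4]].
Insert 2: 2 bumps 6 from row 1; 6 appends to row 2. P = [[1, 2], [3, 6], [4]], Q = [[1, 3], [2, 5], [4]].
Insert 5: appended to row 1. P = [[1, 2, 5], [3, 6], [4]], Q = [[1, 3, 6], [2, 5], [4]].

So P = [[1, 2, 5], [3, 6], [4]], Q = [[1, 3, 6], [2, 5], [4]].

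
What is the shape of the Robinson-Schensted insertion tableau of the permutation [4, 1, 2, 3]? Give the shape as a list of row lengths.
[3, 1]

Row-insert each entry into an empty tableau.

After inserting 4: P = [[4]].
After inserting 1: P = [[1], [4]].
After inserting 2: P = [[1, 2], [4]].
After inserting 3: P = [[1, 2, 3], [4]].

The final insertion tableau P = [[1, 2, 3], [4]] has shape [3, 1].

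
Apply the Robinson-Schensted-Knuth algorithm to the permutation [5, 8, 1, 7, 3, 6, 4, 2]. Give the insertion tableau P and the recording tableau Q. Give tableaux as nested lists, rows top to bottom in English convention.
Insert each entry of the permutation into P by Schensted row insertion, recording in Q the position of each new cell.

Insert 5: appended to row 1. P = [[5]].
Insert 8: appended to row 1. P = [[5, 8]].
Insert 1: 1 bumps 5 from row 1; 5 starts row 2. P = [[1, 8], [5]].
Insert 7: 7 bumps 8 from row 1; 8 appends to row 2. P = [[1, 7], [5, 8]].
Insert 3: 3 bumps 7 from row 1; 7 bumps 8 from row 2; 8 starts row 3. P = [[1, 3], [5, 7], [8]].
Insert 6: appended to row 1. P = [[1, 3, 6], [5, 7], [8]].
Insert 4: 4 bumps 6 from row 1; 6 bumps 7 from row 2; 7 bumps 8 from row 3; 8 starts row 4. P = [[1, 3, 4], [5, 6], [7], [8]].
Insert 2: 2 bumps 3 from row 1; 3 bumps 5 from row 2; 5 bumps 7 from row 3; 7 bumps 8 from row 4; 8 starts row 5. P = [[1, 2, 4], [3, 6], [5], [7], [8]].

So P = [[1, 2, 4], [3, 6], [5], [7], [8]], Q = [[1, 2, 6], [3, 4], [5], [7], [8]].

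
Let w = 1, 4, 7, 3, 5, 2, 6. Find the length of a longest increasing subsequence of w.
4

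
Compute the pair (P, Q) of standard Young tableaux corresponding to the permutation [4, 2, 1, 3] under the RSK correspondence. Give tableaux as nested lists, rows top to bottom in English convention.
Insert each entry of the permutation into P by Schensted row insertion, recording in Q the position of each new cell.

After inserting 4: P = [[4]].
After inserting 2: P = [[2], [4]].
After inserting 1: P = [[1], [2], [4]].
After inserting 3: P = [[1, 3], [2], [4]].

So P = [[1, 3], [2], [4]], Q = [[1, 4], [2], [3]].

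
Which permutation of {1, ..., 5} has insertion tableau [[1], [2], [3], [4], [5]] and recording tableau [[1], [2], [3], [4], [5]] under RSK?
5 4 3 2 1

Reverse the RSK construction: for i from n down to 1, find the cell of Q containing i, remove the entry at that cell from P, and reverse-bump it up through P; the value ejected from row 1 is w(i).

Step i=5: Q has 5 at row 5, column 1; remove 5 from row 5 of P and reverse-bump: 5 enters row 4 and ejects 4; 4 enters row 3 and ejects 3; 3 enters row 2 and ejects 2; 2 enters row 1 and ejects 1. So w(5) = 1. P is now [[2], [3], [4], [5]].
Step i=4: Q has 4 at row 4, column 1; remove 5 from row 4 of P and reverse-bump: 5 enters row 3 and ejects 4; 4 enters row 2 and ejects 3; 3 enters row 1 and ejects 2. So w(4) = 2. P is now [[3], [4], [5]].
Step i=3: Q has 3 at row 3, column 1; remove 5 from row 3 of P and reverse-bump: 5 enters row 2 and ejects 4; 4 enters row 1 and ejects 3. So w(3) = 3. P is now [[4], [5]].
Step i=2: Q has 2 at row 2, column 1; remove 5 from row 2 of P and reverse-bump: 5 enters row 1 and ejects 4. So w(2) = 4. P is now [[5]].
Step i=1: Q has 1 at row 1, column 1; remove that cell from P, ejecting 5. So w(1) = 5. P is now [].

So w = 5 4 3 2 1.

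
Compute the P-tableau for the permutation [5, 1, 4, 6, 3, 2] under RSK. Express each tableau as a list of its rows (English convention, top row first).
P = [[1, 2, 6], [3], [4], [5]]

Insert 5: appended to row 1. P = [[5]].
Insert 1: 1 bumps 5 from row 1; 5 starts row 2. P = [[1], [5]].
Insert 4: appended to row 1. P = [[1, 4], [5]].
Insert 6: appended to row 1. P = [[1, 4, 6], [5]].
Insert 3: 3 bumps 4 from row 1; 4 bumps 5 from row 2; 5 starts row 3. P = [[1, 3, 6], [4], [5]].
Insert 2: 2 bumps 3 from row 1; 3 bumps 4 from row 2; 4 bumps 5 from row 3; 5 starts row 4. P = [[1, 2, 6], [3], [4], [5]].

So P = [[1, 2, 6], [3], [4], [5]].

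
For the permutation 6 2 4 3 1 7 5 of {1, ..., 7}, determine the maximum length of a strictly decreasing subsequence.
4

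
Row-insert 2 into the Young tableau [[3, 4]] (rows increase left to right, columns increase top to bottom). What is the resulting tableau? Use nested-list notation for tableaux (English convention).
[[2, 4], [3]]

In row 1, 2 replaces 3 (the leftmost entry greater than 2); 3 is bumped to row 2. 3 starts a new row 2. The new tableau is [[2, 4], [3]].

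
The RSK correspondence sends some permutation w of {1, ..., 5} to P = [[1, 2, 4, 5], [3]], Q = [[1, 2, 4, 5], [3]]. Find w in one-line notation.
1 3 2 4 5

Reverse the RSK construction: for i from n down to 1, find the cell of Q containing i, remove the entry at that cell from P, and reverse-bump it up through P; the value ejected from row 1 is w(i).

Step i=5: Q has 5 at row 1, column 4; remove that cell from P, ejecting 5. So w(5) = 5. P is now [[1, 2, 4], [3]].
Step i=4: Q has 4 at row 1, column 3; remove that cell from P, ejecting 4. So w(4) = 4. P is now [[1, 2], [3]].
Step i=3: Q has 3 at row 2, column 1; remove 3 from row 2 of P and reverse-bump: 3 enters row 1 and ejects 2. So w(3) = 2. P is now [[1, 3]].
Step i=2: Q has 2 at row 1, column 2; remove that cell from P, ejecting 3. So w(2) = 3. P is now [[1]].
Step i=1: Q has 1 at row 1, column 1; remove that cell from P, ejecting 1. So w(1) = 1. P is now [].

So w = 1 3 2 4 5.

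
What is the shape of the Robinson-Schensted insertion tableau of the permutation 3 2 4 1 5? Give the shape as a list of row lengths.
Row-insert each entry into an empty tableau.

After inserting 3: P = [[3]].
After inserting 2: P = [[2], [3]].
After inserting 4: P = [[2, 4], [3]].
After inserting 1: P = [[1, 4], [2], [3]].
After inserting 5: P = [[1, 4, 5], [2], [3]].

The final insertion tableau P = [[1, 4, 5], [2], [3]] has shape [3, 1, 1].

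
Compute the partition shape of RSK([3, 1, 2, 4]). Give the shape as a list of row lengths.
[3, 1]

Row-insert each entry into an empty tableau.

After inserting 3: P = [[3]].
After inserting 1: P = [[1], [3]].
After inserting 2: P = [[1, 2], [3]].
After inserting 4: P = [[1, 2, 4], [3]].

The final insertion tableau P = [[1, 2, 4], [3]] has shape [3, 1].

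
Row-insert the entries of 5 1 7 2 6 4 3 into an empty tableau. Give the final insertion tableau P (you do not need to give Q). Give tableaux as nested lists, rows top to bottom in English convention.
P = [[1, 2, 3], [4, 6], [5], [7]]

Insert 5: appended to row 1. P = [[5]].
Insert 1: 1 bumps 5 from row 1; 5 starts row 2. P = [[1], [5]].
Insert 7: appended to row 1. P = [[1, 7], [5]].
Insert 2: 2 bumps 7 from row 1; 7 appends to row 2. P = [[1, 2], [5, 7]].
Insert 6: appended to row 1. P = [[1, 2, 6], [5, 7]].
Insert 4: 4 bumps 6 from row 1; 6 bumps 7 from row 2; 7 starts row 3. P = [[1, 2, 4], [5, 6], [7]].
Insert 3: 3 bumps 4 from row 1; 4 bumps 5 from row 2; 5 bumps 7 from row 3; 7 starts row 4. P = [[1, 2, 3], [4, 6], [5], [7]].

So P = [[1, 2, 3], [4, 6], [5], [7]].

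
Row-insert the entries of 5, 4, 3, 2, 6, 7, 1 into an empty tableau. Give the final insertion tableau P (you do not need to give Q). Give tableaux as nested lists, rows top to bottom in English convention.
P = [[1, 6, 7], [2], [3], [4], [5]]

Insert 5: appended to row 1. P = [[5]].
Insert 4: 4 bumps 5 from row 1; 5 starts row 2. P = [[4], [5]].
Insert 3: 3 bumps 4 from row 1; 4 bumps 5 from row 2; 5 starts row 3. P = [[3], [4], [5]].
Insert 2: 2 bumps 3 from row 1; 3 bumps 4 from row 2; 4 bumps 5 from row 3; 5 starts row 4. P = [[2], [3], [4], [5]].
Insert 6: appended to row 1. P = [[2, 6], [3], [4], [5]].
Insert 7: appended to row 1. P = [[2, 6, 7], [3], [4], [5]].
Insert 1: 1 bumps 2 from row 1; 2 bumps 3 from row 2; 3 bumps 4 from row 3; 4 bumps 5 from row 4; 5 starts row 5. P = [[1, 6, 7], [2], [3], [4], [5]].

So P = [[1, 6, 7], [2], [3], [4], [5]].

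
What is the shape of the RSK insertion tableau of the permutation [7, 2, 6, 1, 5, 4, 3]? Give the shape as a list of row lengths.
[2, 2, 1, 1, 1]

Row-insert each entry into an empty tableau.

After inserting 7: P = [[7]].
After inserting 2: P = [[2], [7]].
After inserting 6: P = [[2, 6], [7]].
After inserting 1: P = [[1, 6], [2], [7]].
After inserting 5: P = [[1, 5], [2, 6], [7]].
After inserting 4: P = [[1, 4], [2, 5], [6], [7]].
After inserting 3: P = [[1, 3], [2, 4], [5], [6], [7]].

The final insertion tableau P = [[1, 3], [2, 4], [5], [6], [7]] has shape [2, 2, 1, 1, 1].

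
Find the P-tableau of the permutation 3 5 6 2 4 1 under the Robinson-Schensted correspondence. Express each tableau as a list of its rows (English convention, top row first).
P = [[1, 4, 6], [2, 5], [3]]

Insert 3: appended to row 1. P = [[3]].
Insert 5: appended to row 1. P = [[3, 5]].
Insert 6: appended to row 1. P = [[3, 5, 6]].
Insert 2: 2 bumps 3 from row 1; 3 starts row 2. P = [[2, 5, 6], [3]].
Insert 4: 4 bumps 5 from row 1; 5 appends to row 2. P = [[2, 4, 6], [3, 5]].
Insert 1: 1 bumps 2 from row 1; 2 bumps 3 from row 2; 3 starts row 3. P = [[1, 4, 6], [2, 5], [3]].

So P = [[1, 4, 6], [2, 5], [3]].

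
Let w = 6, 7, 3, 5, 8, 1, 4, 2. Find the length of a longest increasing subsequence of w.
3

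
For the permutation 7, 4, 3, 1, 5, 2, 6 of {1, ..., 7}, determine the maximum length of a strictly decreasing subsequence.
4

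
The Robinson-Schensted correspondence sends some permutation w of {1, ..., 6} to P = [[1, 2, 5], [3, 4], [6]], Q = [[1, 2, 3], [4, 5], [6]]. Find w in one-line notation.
3 4 6 1 5 2

Reverse the RSK construction: for i from n down to 1, find the cell of Q containing i, remove the entry at that cell from P, and reverse-bump it up through P; the value ejected from row 1 is w(i).

Step i=6: Q has 6 at row 3, column 1; remove 6 from row 3 of P and reverse-bump: 6 enters row 2 and ejects 4; 4 enters row 1 and ejects 2. So w(6) = 2. P is now [[1, 4, 5], [3, 6]].
Step i=5: Q has 5 at row 2, column 2; remove 6 from row 2 of P and reverse-bump: 6 enters row 1 and ejects 5. So w(5) = 5. P is now [[1, 4, 6], [3]].
Step i=4: Q has 4 at row 2, column 1; remove 3 from row 2 of P and reverse-bump: 3 enters row 1 and ejects 1. So w(4) = 1. P is now [[3, 4, 6]].
Step i=3: Q has 3 at row 1, column 3; remove that cell from P, ejecting 6. So w(3) = 6. P is now [[3, 4]].
Step i=2: Q has 2 at row 1, column 2; remove that cell from P, ejecting 4. So w(2) = 4. P is now [[3]].
Step i=1: Q has 1 at row 1, column 1; remove that cell from P, ejecting 3. So w(1) = 3. P is now [].

So w = 3 4 6 1 5 2.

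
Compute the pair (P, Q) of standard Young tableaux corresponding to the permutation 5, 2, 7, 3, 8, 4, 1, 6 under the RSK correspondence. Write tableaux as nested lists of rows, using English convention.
P = [[1, 3, 4, 6], [2, 7, 8], [5]], Q = [[1, 3, 5, 8], [2, 4, 6], [7]]

Insert each entry of the permutation into P by Schensted row insertion, recording in Q the position of each new cell.

Insert 5: appended to row 1. P = [[5]].
Insert 2: 2 bumps 5 from row 1; 5 starts row 2. P = [[2], [5]].
Insert 7: appended to row 1. P = [[2, 7], [5]].
Insert 3: 3 bumps 7 from row 1; 7 appends to row 2. P = [[2, 3], [5, 7]].
Insert 8: appended to row 1. P = [[2, 3, 8], [5, 7]].
Insert 4: 4 bumps 8 from row 1; 8 appends to row 2. P = [[2, 3, 4], [5, 7, 8]].
Insert 1: 1 bumps 2 from row 1; 2 bumps 5 from row 2; 5 starts row 3. P = [[1, 3, 4], [2, 7, 8], [5]].
Insert 6: appended to row 1. P = [[1, 3, 4, 6], [2, 7, 8], [5]].

So P = [[1, 3, 4, 6], [2, 7, 8], [5]], Q = [[1, 3, 5, 8], [2, 4, 6], [7]].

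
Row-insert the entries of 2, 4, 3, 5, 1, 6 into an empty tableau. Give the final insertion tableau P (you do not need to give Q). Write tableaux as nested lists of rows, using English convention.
P = [[1, 3, 5, 6], [2], [4]]

Insert 2: appended to row 1. P = [[2]].
Insert 4: appended to row 1. P = [[2, 4]].
Insert 3: 3 bumps 4 from row 1; 4 starts row 2. P = [[2, 3], [4]].
Insert 5: appended to row 1. P = [[2, 3, 5], [4]].
Insert 1: 1 bumps 2 from row 1; 2 bumps 4 from row 2; 4 starts row 3. P = [[1, 3, 5], [2], [4]].
Insert 6: appended to row 1. P = [[1, 3, 5, 6], [2], [4]].

So P = [[1, 3, 5, 6], [2], [4]].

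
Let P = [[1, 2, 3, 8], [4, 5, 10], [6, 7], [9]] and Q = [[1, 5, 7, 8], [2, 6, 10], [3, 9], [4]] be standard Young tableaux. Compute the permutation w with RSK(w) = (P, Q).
Reverse the RSK construction: for i from n down to 1, find the cell of Q containing i, remove the entry at that cell from P, and reverse-bump it up through P; the value ejected from row 1 is w(i).

Step i=10: Q has 10 at row 2, column 3; remove 10 from row 2 of P and reverse-bump: 10 enters row 1 and ejects 8. So w(10) = 8. P is now [[1, 2, 3, 10], [4, 5], [6, 7], [9]].
Step i=9: Q has 9 at row 3, column 2; remove 7 from row 3 of P and reverse-bump: 7 enters row 2 and ejects 5; 5 enters row 1 and ejects 3. So w(9) = 3. P is now [[1, 2, 5, 10], [4, 7], [6], [9]].
Step i=8: Q has 8 at row 1, column 4; remove that cell from P, ejecting 10. So w(8) = 10. P is now [[1, 2, 5], [4, 7], [6], [9]].
Step i=7: Q has 7 at row 1, column 3; remove that cell from P, ejecting 5. So w(7) = 5. P is now [[1, 2], [4, 7], [6], [9]].
Step i=6: Q has 6 at row 2, column 2; remove 7 from row 2 of P and reverse-bump: 7 enters row 1 and ejects 2. So w(6) = 2. P is now [[1, 7], [4], [6], [9]].
Step i=5: Q has 5 at row 1, column 2; remove that cell from P, ejecting 7. So w(5) = 7. P is now [[1], [4], [6], [9]].
Step i=4: Q has 4 at row 4, column 1; remove 9 from row 4 of P and reverse-bump: 9 enters row 3 and ejects 6; 6 enters row 2 and ejects 4; 4 enters row 1 and ejects 1. So w(4) = 1. P is now [[4], [6], [9]].
Step i=3: Q has 3 at row 3, column 1; remove 9 from row 3 of P and reverse-bump: 9 enters row 2 and ejects 6; 6 enters row 1 and ejects 4. So w(3) = 4. P is now [[6], [9]].
Step i=2: Q has 2 at row 2, column 1; remove 9 from row 2 of P and reverse-bump: 9 enters row 1 and ejects 6. So w(2) = 6. P is now [[9]].
Step i=1: Q has 1 at row 1, column 1; remove that cell from P, ejecting 9. So w(1) = 9. P is now [].

So w = 9 6 4 1 7 2 5 10 3 8.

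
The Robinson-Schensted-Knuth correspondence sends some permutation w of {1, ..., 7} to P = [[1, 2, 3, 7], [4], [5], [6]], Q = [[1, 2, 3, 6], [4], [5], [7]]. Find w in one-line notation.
Reverse the RSK construction: for i from n down to 1, find the cell of Q containing i, remove the entry at that cell from P, and reverse-bump it up through P; the value ejected from row 1 is w(i).

Step i=7: Q has 7 at row 4, column 1; remove 6 from row 4 of P and reverse-bump: 6 enters row 3 and ejects 5; 5 enters row 2 and ejects 4; 4 enters row 1 and ejects 3. So w(7) = 3. P is now [[1, 2, 4, 7], [5], [6]].
Step i=6: Q has 6 at row 1, column 4; remove that cell from P, ejecting 7. So w(6) = 7. P is now [[1, 2, 4], [5], [6]].
Step i=5: Q has 5 at row 3, column 1; remove 6 from row 3 of P and reverse-bump: 6 enters row 2 and ejects 5; 5 enters row 1 and ejects 4. So w(5) = 4. P is now [[1, 2, 5], [6]].
Step i=4: Q has 4 at row 2, column 1; remove 6 from row 2 of P and reverse-bump: 6 enters row 1 and ejects 5. So w(4) = 5. P is now [[1, 2, 6]].
Step i=3: Q has 3 at row 1, column 3; remove that cell from P, ejecting 6. So w(3) = 6. P is now [[1, 2]].
Step i=2: Q has 2 at row 1, column 2; remove that cell from P, ejecting 2. So w(2) = 2. P is now [[1]].
Step i=1: Q has 1 at row 1, column 1; remove that cell from P, ejecting 1. So w(1) = 1. P is now [].

So w = 1 2 6 5 4 7 3.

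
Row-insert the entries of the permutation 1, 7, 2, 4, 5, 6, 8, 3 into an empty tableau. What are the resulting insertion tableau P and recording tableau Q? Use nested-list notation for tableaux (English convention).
Insert each entry of the permutation into P by Schensted row insertion, recording in Q the position of each new cell.

After inserting 1: P = [[1]].
After inserting 7: P = [[1, 7]].
After inserting 2: P = [[1, 2], [7]].
After inserting 4: P = [[1, 2, 4], [7]].
After inserting 5: P = [[1, 2, 4, 5], [7]].
After inserting 6: P = [[1, 2, 4, 5, 6], [7]].
After inserting 8: P = [[1, 2, 4, 5, 6, 8], [7]].
After inserting 3: P = [[1, 2, 3, 5, 6, 8], [4], [7]].

So P = [[1, 2, 3, 5, 6, 8], [4], [7]], Q = [[1, 2, 4, 5, 6, 7], [3], [8]].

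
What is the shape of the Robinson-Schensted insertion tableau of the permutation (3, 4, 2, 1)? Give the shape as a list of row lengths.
RSK row insertion gives P = [[1, 4], [2], [3]], which has shape [2, 1, 1].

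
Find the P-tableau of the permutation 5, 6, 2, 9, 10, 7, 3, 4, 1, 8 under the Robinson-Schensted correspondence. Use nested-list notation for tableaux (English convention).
After inserting 5: P = [[5]].
After inserting 6: P = [[5, 6]].
After inserting 2: P = [[2, 6], [5]].
After inserting 9: P = [[2, 6, 9], [5]].
After inserting 10: P = [[2, 6, 9, 10], [5]].
After inserting 7: P = [[2, 6, 7, 10], [5, 9]].
After inserting 3: P = [[2, 3, 7, 10], [5, 6], [9]].
After inserting 4: P = [[2, 3, 4, 10], [5, 6, 7], [9]].
After inserting 1: P = [[1, 3, 4, 10], [2, 6, 7], [5], [9]].
After inserting 8: P = [[1, 3, 4, 8], [2, 6, 7, 10], [5], [9]].

So P = [[1, 3, 4, 8], [2, 6, 7, 10], [5], [9]].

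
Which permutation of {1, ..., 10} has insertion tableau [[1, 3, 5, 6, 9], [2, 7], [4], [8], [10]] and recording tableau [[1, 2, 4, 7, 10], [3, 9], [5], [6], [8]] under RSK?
2 10 4 8 5 3 7 1 6 9

Reverse the RSK construction: for i from n down to 1, find the cell of Q containing i, remove the entry at that cell from P, and reverse-bump it up through P; the value ejected from row 1 is w(i).

Step i=10: Q has 10 at row 1, column 5; remove that cell from P, ejecting 9. So w(10) = 9. P is now [[1, 3, 5, 6], [2, 7], [4], [8], [10]].
Step i=9: Q has 9 at row 2, column 2; remove 7 from row 2 of P and reverse-bump: 7 enters row 1 and ejects 6. So w(9) = 6. P is now [[1, 3, 5, 7], [2], [4], [8], [10]].
Step i=8: Q has 8 at row 5, column 1; remove 10 from row 5 of P and reverse-bump: 10 enters row 4 and ejects 8; 8 enters row 3 and ejects 4; 4 enters row 2 and ejects 2; 2 enters row 1 and ejects 1. So w(8) = 1. P is now [[2, 3, 5, 7], [4], [8], [10]].
Step i=7: Q has 7 at row 1, column 4; remove that cell from P, ejecting 7. So w(7) = 7. P is now [[2, 3, 5], [4], [8], [10]].
Step i=6: Q has 6 at row 4, column 1; remove 10 from row 4 of P and reverse-bump: 10 enters row 3 and ejects 8; 8 enters row 2 and ejects 4; 4 enters row 1 and ejects 3. So w(6) = 3. P is now [[2, 4, 5], [8], [10]].
Step i=5: Q has 5 at row 3, column 1; remove 10 from row 3 of P and reverse-bump: 10 enters row 2 and ejects 8; 8 enters row 1 and ejects 5. So w(5) = 5. P is now [[2, 4, 8], [10]].
Step i=4: Q has 4 at row 1, column 3; remove that cell from P, ejecting 8. So w(4) = 8. P is now [[2, 4], [10]].
Step i=3: Q has 3 at row 2, column 1; remove 10 from row 2 of P and reverse-bump: 10 enters row 1 and ejects 4. So w(3) = 4. P is now [[2, 10]].
Step i=2: Q has 2 at row 1, column 2; remove that cell from P, ejecting 10. So w(2) = 10. P is now [[2]].
Step i=1: Q has 1 at row 1, column 1; remove that cell from P, ejecting 2. So w(1) = 2. P is now [].

So w = 2 10 4 8 5 3 7 1 6 9.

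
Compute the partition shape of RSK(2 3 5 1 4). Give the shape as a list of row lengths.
[3, 2]

Row-insert each entry into an empty tableau.

After inserting 2: P = [[2]].
After inserting 3: P = [[2, 3]].
After inserting 5: P = [[2, 3, 5]].
After inserting 1: P = [[1, 3, 5], [2]].
After inserting 4: P = [[1, 3, 4], [2, 5]].

The final insertion tableau P = [[1, 3, 4], [2, 5]] has shape [3, 2].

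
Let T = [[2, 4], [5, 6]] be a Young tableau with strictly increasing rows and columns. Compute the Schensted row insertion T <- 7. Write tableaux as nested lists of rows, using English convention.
[[2, 4, 7], [5, 6]]

7 is larger than every entry of row 1, so it is appended to row 1. The new tableau is [[2, 4, 7], [5, 6]].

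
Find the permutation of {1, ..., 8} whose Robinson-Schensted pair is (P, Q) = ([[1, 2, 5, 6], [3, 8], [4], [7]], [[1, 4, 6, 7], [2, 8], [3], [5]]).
7 4 1 3 2 5 8 6

Reverse the RSK construction: for i from n down to 1, find the cell of Q containing i, remove the entry at that cell from P, and reverse-bump it up through P; the value ejected from row 1 is w(i).

Step i=8: Q has 8 at row 2, column 2; remove 8 from row 2 of P and reverse-bump: 8 enters row 1 and ejects 6. So w(8) = 6. P is now [[1, 2, 5, 8], [3], [4], [7]].
Step i=7: Q has 7 at row 1, column 4; remove that cell from P, ejecting 8. So w(7) = 8. P is now [[1, 2, 5], [3], [4], [7]].
Step i=6: Q has 6 at row 1, column 3; remove that cell from P, ejecting 5. So w(6) = 5. P is now [[1, 2], [3], [4], [7]].
Step i=5: Q has 5 at row 4, column 1; remove 7 from row 4 of P and reverse-bump: 7 enters row 3 and ejects 4; 4 enters row 2 and ejects 3; 3 enters row 1 and ejects 2. So w(5) = 2. P is now [[1, 3], [4], [7]].
Step i=4: Q has 4 at row 1, column 2; remove that cell from P, ejecting 3. So w(4) = 3. P is now [[1], [4], [7]].
Step i=3: Q has 3 at row 3, column 1; remove 7 from row 3 of P and reverse-bump: 7 enters row 2 and ejects 4; 4 enters row 1 and ejects 1. So w(3) = 1. P is now [[4], [7]].
Step i=2: Q has 2 at row 2, column 1; remove 7 from row 2 of P and reverse-bump: 7 enters row 1 and ejects 4. So w(2) = 4. P is now [[7]].
Step i=1: Q has 1 at row 1, column 1; remove that cell from P, ejecting 7. So w(1) = 7. P is now [].

So w = 7 4 1 3 2 5 8 6.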